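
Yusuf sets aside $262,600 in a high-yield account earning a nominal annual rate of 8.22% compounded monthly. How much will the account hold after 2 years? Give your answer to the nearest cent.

Periodic rate = 8.22%/12 = 0.00685; periods = 12·2 = 24.
A = 262,600·(1 + 0.00685)^24 ≈ 262,600·1.17802521299 ≈ 309,349.4209.

$309,349.42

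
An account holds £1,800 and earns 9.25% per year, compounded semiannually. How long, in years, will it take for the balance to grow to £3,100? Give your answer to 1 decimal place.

(1 + 0.04625)^(2t) = 3,100/1,800 = 1.7222.
2t·ln(1 + 0.04625) = ln(1.7222); 2t = 0.54362/0.0452123 ≈ 12.0236.
t ≈ 6.0118 years.

6.0 years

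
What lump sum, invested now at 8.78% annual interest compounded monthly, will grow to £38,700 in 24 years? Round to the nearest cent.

Growth factor = (1 + 0.0878/12)^288 ≈ 8.1623209352.
P = 38,700/8.1623209352 ≈ 4,741.2985.

£4,741.30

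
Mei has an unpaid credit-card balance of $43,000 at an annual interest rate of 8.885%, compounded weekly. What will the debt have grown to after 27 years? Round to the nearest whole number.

$472,531

Growth factor = (1 + 0.08885/52)^1404 ≈ 10.9890886986.
A ≈ 43,000 × 10.9890886986 ≈ 472,530.8140.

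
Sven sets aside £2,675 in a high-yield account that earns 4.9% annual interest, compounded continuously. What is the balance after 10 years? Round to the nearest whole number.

£4,366

A = P·e^(rt) = 2,675·e^(0.049·10) = 2,675·e^0.49.
e^0.49 ≈ 1.63231622, so A ≈ 4,366.4459.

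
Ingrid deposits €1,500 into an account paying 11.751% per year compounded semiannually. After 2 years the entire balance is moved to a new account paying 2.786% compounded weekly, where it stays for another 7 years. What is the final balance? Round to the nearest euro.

Phase 1: 1,500·(1 + 0.058755)^4 ≈ 1,884.8342.
Phase 2: 1,884.8342·(1 + 0.02786/52)^364 ≈ 2,290.5859.

€2,291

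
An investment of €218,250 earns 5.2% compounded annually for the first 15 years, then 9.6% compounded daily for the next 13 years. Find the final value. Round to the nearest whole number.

€1,625,993

Phase 1: 218,250·(1 + 0.052)^15 ≈ 466,863.9602.
Phase 2: 466,863.9602·(1 + 0.096/365)^4745 ≈ 1,625,992.7278.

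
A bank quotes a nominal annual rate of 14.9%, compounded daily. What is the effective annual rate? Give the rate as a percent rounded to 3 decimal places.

One year is 365 periods at 0.000408219 each: (1 + 0.000408219)^365 ≈ 1.160638.
EAR = 1.160638 − 1 ≈ 16.06377%.

16.064%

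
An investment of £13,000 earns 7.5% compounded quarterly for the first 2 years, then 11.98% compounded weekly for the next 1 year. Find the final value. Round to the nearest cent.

£17,000.16

Phase 1: 13,000·(1 + 0.01875)^8 ≈ 15,082.8818.
Phase 2: 15,082.8818·(1 + 0.1198/52)^52 ≈ 17,000.1583.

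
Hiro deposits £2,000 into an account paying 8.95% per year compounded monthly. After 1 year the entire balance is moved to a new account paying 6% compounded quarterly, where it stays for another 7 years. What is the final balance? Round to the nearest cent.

£3,317.45

Phase 1: 2,000·(1 + 0.0895/12)^12 ≈ 2,186.5284.
Phase 2: 2,186.5284·(1 + 0.015)^28 ≈ 3,317.4494.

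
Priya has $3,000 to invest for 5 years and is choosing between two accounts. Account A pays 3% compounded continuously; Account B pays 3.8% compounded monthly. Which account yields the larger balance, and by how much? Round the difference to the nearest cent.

A: e^(0.03·5) = e^0.15 ≈ 1.161834243, so 3,000 × 1.161834243 ≈ 3,485.5027.
B: (1 + 0.038/12)^60 ≈ 1.208886636, so 3,000 × 1.208886636 ≈ 3,626.6599.
Difference ≈ 141.1572 in favor of B.

Account B, by $141.16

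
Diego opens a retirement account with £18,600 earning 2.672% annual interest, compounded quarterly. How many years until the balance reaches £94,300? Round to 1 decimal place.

(1 + 0.00668)^(4t) = 94,300/18,600 = 5.0699.
4t·ln(1 + 0.00668) = ln(5.0699); 4t = 1.6233/0.00665779 ≈ 243.8227.
t ≈ 60.9557 years.

61.0 years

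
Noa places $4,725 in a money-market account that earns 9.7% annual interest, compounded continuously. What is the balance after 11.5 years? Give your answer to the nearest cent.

$14,416.42

A = P·e^(rt) = 4,725·e^(0.097·11.5) = 4,725·e^1.1155.
e^1.1155 ≈ 3.0510933445, so A ≈ 14,416.4161.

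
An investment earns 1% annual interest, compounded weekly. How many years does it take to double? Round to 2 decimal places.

(1 + 0.000192308)^(52t) = 2.
52t = ln 2 / ln(1 + 0.000192308) ≈ 0.69315/0.000192289 ≈ 3604.7119.
t ≈ 69.3214.

69.32 years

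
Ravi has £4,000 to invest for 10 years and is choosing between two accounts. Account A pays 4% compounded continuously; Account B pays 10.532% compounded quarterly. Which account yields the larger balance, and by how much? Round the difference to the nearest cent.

A: e^(0.04·10) = e^0.4 ≈ 1.491824698, so 4,000 × 1.491824698 ≈ 5,967.2988.
B: (1 + 0.02633)^40 ≈ 2.8280100406, so 4,000 × 2.8280100406 ≈ 11,312.0402.
Difference ≈ 5,344.7414 in favor of B.

Account B, by £5,344.74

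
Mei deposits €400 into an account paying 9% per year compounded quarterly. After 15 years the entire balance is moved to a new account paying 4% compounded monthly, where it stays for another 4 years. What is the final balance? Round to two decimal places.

After 15 years at 9%: 400 × 3.800134786 ≈ 1,520.0539.
Then 4 years at 4%: 1,520.0539 × 1.17319867 ≈ 1,783.3252.

€1,783.33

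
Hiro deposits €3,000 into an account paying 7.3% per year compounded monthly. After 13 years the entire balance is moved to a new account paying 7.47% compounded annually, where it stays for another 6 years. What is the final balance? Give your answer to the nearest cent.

€11,905.34

After 13 years at 7.3%: 3,000 × 2.5757097101 ≈ 7,727.1291.
Then 6 years at 7.47%: 7,727.1291 × 1.5407191951 ≈ 11,905.3362.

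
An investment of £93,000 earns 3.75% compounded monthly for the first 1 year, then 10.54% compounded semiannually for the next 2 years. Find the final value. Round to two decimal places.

£118,566.52

After 1 years at 3.75%: 93,000 × 1.03815129256 ≈ 96,548.0702.
Then 2 years at 10.54%: 96,548.0702 × 1.22805690607 ≈ 118,566.5244.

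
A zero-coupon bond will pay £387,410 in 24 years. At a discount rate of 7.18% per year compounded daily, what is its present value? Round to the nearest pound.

£69,162

Growth factor = (1 + 0.0718/365)^8760 ≈ 5.60147824306.
P = 387,410/5.60147824306 ≈ 69,162.1003.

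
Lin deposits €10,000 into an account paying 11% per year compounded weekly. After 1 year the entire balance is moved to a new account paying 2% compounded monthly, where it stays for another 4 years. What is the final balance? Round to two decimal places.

Phase 1: 10,000·(1 + 0.11/52)^52 ≈ 11,161.4839.
Phase 2: 11,161.4839·(1 + 0.02/12)^48 ≈ 12,090.2860.

€12,090.29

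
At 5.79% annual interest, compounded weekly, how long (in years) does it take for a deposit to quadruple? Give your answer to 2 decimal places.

23.96 years

(1 + 0.00111346)^(52t) = 4.
52t = ln 4 / ln(1 + 0.00111346) ≈ 1.3863/0.00111284 ≈ 1245.7242.
t ≈ 23.9562.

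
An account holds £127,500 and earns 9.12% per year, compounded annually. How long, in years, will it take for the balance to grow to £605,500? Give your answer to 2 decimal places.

We need (1 + 0.0912)^t = 4.749, so t = ln 4.749 / ln 1.0912 ≈ 17.8503.

17.85 years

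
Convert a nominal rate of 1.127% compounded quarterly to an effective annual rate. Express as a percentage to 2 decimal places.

1.13%

One year is 4 periods at 0.0028175 each: (1 + 0.0028175)^4 ≈ 1.011318.
EAR = 1.011318 − 1 ≈ 1.13177%.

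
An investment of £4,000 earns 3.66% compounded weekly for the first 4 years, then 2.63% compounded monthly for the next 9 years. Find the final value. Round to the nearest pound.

£5,865

Phase 1: 4,000·(1 + 0.0366/52)^208 ≈ 4,630.3982.
Phase 2: 4,630.3982·(1 + 0.0263/12)^108 ≈ 5,865.4773.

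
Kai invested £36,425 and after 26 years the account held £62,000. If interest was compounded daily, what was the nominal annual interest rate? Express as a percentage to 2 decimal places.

2.05%

The 9490-period growth factor is 62,000/36,425 = 1.70213.
r/365 = 1.70213^(1/9490) − 1 ≈ 0.0000560478, so r ≈ 365·0.0000560478 = 2.04575%.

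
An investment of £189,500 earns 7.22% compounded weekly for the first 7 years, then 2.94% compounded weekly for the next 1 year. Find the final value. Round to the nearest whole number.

£323,381

After 7 years at 7.22%: 189,500 × 1.65706747733 ≈ 314,014.2870.
Then 1 years at 2.94%: 314,014.2870 × 1.02982789081 ≈ 323,380.6708.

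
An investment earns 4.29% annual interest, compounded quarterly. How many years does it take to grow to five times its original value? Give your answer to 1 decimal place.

37.7 years

(1 + 0.010725)^(4t) = 5.
4t = ln 5 / ln(1 + 0.010725) ≈ 1.6094/0.0106679 ≈ 150.8674.
t ≈ 37.7169.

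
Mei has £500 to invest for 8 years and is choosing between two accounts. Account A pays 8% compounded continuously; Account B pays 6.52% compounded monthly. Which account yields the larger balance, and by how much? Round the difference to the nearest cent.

Account A, by £107.07

A: e^(0.08·8) = e^0.64 ≈ 1.89648088, so 500 × 1.89648088 ≈ 948.2404.
B: (1 + 0.0652/12)^96 ≈ 1.68234407, so 500 × 1.68234407 ≈ 841.1720.
Difference ≈ 107.0684 in favor of A.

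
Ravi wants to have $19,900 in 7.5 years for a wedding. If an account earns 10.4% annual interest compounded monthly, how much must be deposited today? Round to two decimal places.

Growth factor = (1 + 0.104/12)^90 ≈ 2.1741535205.
P = 19,900/2.1741535205 ≈ 9,152.9875.

$9,152.99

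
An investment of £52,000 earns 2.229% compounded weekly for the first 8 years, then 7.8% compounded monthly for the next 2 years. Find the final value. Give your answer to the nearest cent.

£72,604.05

After 8 years at 2.229%: 52,000 × 1.1951620611 ≈ 62,148.4272.
Then 2 years at 7.8%: 62,148.4272 × 1.1682363126 ≈ 72,604.0494.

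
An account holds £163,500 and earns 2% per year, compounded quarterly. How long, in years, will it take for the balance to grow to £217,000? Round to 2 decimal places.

We need (1 + 0.005)^(4t) = 1.3272, so 4t = ln 1.3272 / ln 1.005 ≈ 56.7583.
t ≈ 56.7583/4 = 14.1896 years.

14.19 years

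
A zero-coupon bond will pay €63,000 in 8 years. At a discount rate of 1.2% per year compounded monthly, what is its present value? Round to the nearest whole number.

Growth factor = (1 + 0.001)^96 ≈ 1.100706264.
P = 63,000/1.100706264 ≈ 57,235.9784.

€57,236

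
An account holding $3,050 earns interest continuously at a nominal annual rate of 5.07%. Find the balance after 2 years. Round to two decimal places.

$3,375.49

A = P·e^(rt) = 3,050·e^(0.0507·2) = 3,050·e^0.1014.
e^0.1014 ≈ 1.106719241, so A ≈ 3,375.4937.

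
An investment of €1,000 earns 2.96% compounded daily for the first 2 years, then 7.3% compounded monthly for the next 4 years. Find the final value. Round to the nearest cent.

Phase 1: 1,000·(1 + 0.0296/365)^730 ≈ 1,060.9849.
Phase 2: 1,060.9849·(1 + 0.073/12)^48 ≈ 1,419.5118.

€1,419.51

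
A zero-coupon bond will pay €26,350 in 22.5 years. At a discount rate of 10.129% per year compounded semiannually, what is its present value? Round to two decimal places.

Periodic rate = 10.129%/2 = 0.050645; 45 periods.
P = 26,350/(1 + 0.050645)^45 ≈ 26,350/9.2367653862 ≈ 2,852.7302.

€2,852.73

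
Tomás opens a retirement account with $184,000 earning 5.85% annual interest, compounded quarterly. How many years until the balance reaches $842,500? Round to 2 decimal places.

We need (1 + 0.014625)^(4t) = 4.5788, so 4t = ln 4.5788 / ln 1.014625 ≈ 104.7888.
t ≈ 104.7888/4 = 26.1972 years.

26.20 years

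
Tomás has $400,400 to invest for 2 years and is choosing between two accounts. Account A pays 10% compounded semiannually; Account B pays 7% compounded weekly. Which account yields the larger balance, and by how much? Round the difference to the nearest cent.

Account A, by $26,162.43

Account A growth factor: (1 + 0.05)^4 ≈ 1.21550625; balance ≈ 486,688.7025.
Account B growth factor: (1 + 0.07/52)^104 ≈ 1.15016550995; balance ≈ 460,526.2702.
Account A is larger by 26,162.4323.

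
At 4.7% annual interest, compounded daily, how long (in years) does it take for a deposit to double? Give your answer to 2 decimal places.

(1 + 0.000128767)^(365t) = 2.
365t = ln 2 / ln(1 + 0.000128767) ≈ 0.69315/0.000128759 ≈ 5383.2981.
t ≈ 14.7488.

14.75 years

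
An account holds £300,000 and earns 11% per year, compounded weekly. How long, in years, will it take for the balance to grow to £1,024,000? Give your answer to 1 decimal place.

We need (1 + 0.00211538)^(52t) = 3.4133, so 52t = ln 3.4133 / ln 1.002115 ≈ 580.9759.
t ≈ 580.9759/52 = 11.1726 years.

11.2 years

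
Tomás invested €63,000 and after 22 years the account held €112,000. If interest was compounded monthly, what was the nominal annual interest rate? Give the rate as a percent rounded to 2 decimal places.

(1 + r/12)^264 = 112,000/63,000 = 1.77778.
1 + r/12 = 1.77778^(1/264) ≈ 1.002182, so r/12 ≈ 0.00218179.
r ≈ 12·0.00218179 = 2.61814%.

2.62%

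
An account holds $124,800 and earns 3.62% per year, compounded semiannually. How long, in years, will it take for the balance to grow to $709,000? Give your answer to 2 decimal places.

48.42 years

We need (1 + 0.0181)^(2t) = 5.6811, so 2t = ln 5.6811 / ln 1.0181 ≈ 96.8407.
t ≈ 96.8407/2 = 48.4204 years.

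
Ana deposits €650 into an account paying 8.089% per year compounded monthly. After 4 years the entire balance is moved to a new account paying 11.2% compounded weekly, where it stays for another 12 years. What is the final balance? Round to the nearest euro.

After 4 years at 8.089%: 650 × 1.380539471 ≈ 897.3507.
Then 12 years at 11.2%: 897.3507 × 3.828812452 ≈ 3,435.7874.

€3,436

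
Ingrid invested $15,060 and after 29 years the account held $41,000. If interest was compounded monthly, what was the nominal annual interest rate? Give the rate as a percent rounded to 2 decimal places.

3.46%

The 348-period growth factor is 41,000/15,060 = 2.72244.
r/12 = 2.72244^(1/348) − 1 ≈ 0.0028821, so r ≈ 12·0.0028821 = 3.45853%.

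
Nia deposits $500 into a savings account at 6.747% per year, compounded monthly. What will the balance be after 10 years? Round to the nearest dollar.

Growth factor = (1 + 0.0056225)^120 ≈ 1.9597371.
A ≈ 500 × 1.9597371 ≈ 979.8685.

$980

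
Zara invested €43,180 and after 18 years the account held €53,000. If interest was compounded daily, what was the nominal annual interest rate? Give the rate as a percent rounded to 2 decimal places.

(1 + r/365)^6570 = 53,000/43,180 = 1.22742.
1 + r/365 = 1.22742^(1/6570) ≈ 1.000031, so r/365 ≈ 0.0000311899.
r ≈ 365·0.0000311899 = 1.13843%.

1.14%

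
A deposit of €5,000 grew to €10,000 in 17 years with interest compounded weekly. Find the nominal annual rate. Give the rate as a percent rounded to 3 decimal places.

4.079%

The 884-period growth factor is 10,000/5,000 = 2.
r/52 = 2^(1/884) − 1 ≈ 0.000784411, so r ≈ 52·0.000784411 = 4.07894%.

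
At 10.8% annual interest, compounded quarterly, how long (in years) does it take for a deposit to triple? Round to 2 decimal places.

10.31 years

(1 + 0.027)^(4t) = 3.
4t = ln 3 / ln(1 + 0.027) ≈ 1.0986/0.0266419 ≈ 41.2362.
t ≈ 10.3091.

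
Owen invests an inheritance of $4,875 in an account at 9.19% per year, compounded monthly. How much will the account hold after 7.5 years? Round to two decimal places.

$9,686.61

Growth factor = (1 + 0.0919/12)^90 ≈ 1.986996386.
A ≈ 4,875 × 1.986996386 ≈ 9,686.6074.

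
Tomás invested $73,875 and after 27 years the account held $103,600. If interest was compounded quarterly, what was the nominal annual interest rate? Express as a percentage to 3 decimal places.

1.254%

(1 + r/4)^108 = 103,600/73,875 = 1.40237.
1 + r/4 = 1.40237^(1/108) ≈ 1.003136, so r/4 ≈ 0.00313604.
r ≈ 4·0.00313604 = 1.25442%.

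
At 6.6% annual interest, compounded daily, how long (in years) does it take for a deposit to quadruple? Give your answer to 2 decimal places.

21.01 years

(1 + 0.000180822)^(365t) = 4.
365t = ln 4 / ln(1 + 0.000180822) ≈ 1.3863/0.000180806 ≈ 7667.3210.
t ≈ 21.0064.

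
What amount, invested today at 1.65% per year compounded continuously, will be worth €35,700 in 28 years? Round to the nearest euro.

€22,492

P = A·e^(−rt) = 35,700·e^(−0.462).
e^(−0.462) ≈ 0.63002233994, so P ≈ 22,491.7975.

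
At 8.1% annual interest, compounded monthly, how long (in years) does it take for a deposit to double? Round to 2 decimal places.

(1 + 0.00675)^(12t) = 2.
12t = ln 2 / ln(1 + 0.00675) ≈ 0.69315/0.00672732 ≈ 103.0347.
t ≈ 8.5862.

8.59 years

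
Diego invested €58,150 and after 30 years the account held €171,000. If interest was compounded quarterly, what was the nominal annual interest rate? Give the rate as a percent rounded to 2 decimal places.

3.61%

The 120-period growth factor is 171,000/58,150 = 2.94067.
r/4 = 2.94067^(1/120) − 1 ≈ 0.00902917, so r ≈ 4·0.00902917 = 3.61167%.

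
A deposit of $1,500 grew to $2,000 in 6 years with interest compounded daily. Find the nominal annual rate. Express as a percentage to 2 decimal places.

4.80%

(1 + r/365)^2190 = 2,000/1,500 = 1.33333.
1 + r/365 = 1.33333^(1/2190) ≈ 1.000131, so r/365 ≈ 0.00013137.
r ≈ 365·0.00013137 = 4.79502%.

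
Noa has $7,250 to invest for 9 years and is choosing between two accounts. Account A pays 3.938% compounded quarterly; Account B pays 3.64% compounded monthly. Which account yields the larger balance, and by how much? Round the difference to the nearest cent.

A: (1 + 0.009845)^36 ≈ 1.4228853324, so 7,250 × 1.4228853324 ≈ 10,315.9187.
B: (1 + 0.0364/12)^108 ≈ 1.3869459096, so 7,250 × 1.3869459096 ≈ 10,055.3578.
Difference ≈ 260.5608 in favor of A.

Account A, by $260.56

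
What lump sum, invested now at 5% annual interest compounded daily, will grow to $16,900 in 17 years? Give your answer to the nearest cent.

Periodic rate = 5%/365 = 0.000136986; 6205 periods.
P = 16,900/(1 + 0.05/365)^6205 ≈ 16,900/2.339510656 ≈ 7,223.7329.

$7,223.73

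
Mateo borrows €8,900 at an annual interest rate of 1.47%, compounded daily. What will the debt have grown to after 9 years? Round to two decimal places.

€10,158.88

Growth factor = (1 + 0.0147/365)^3285 ≈ 1.1414476622.
A ≈ 8,900 × 1.1414476622 ≈ 10,158.8842.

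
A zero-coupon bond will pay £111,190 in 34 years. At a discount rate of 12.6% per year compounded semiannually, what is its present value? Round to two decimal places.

Periodic rate = 12.6%/2 = 0.063; 68 periods.
P = 111,190/(1 + 0.063)^68 ≈ 111,190/63.7179782873 ≈ 1,745.0334.

£1,745.03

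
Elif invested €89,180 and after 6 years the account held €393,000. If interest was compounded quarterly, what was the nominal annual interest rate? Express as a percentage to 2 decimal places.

25.50%

The 24-period growth factor is 393,000/89,180 = 4.40682.
r/4 = 4.40682^(1/24) − 1 ≈ 0.0637475, so r ≈ 4·0.0637475 = 25.49899%.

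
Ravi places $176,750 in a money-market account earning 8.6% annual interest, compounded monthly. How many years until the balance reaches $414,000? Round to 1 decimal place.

9.9 years

We need (1 + 0.00716667)^(12t) = 2.3423, so 12t = ln 2.3423 / ln 1.007167 ≈ 119.1873.
t ≈ 119.1873/12 = 9.9323 years.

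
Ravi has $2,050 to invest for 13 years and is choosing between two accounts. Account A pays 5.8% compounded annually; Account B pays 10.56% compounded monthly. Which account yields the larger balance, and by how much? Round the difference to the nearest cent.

Account A growth factor: (1 + 0.058)^13 ≈ 2.081199343; balance ≈ 4,266.4587.
Account B growth factor: (1 + 0.0088)^156 ≈ 3.922757633; balance ≈ 8,041.6531.
Account B is larger by 3,775.1945.

Account B, by $3,775.19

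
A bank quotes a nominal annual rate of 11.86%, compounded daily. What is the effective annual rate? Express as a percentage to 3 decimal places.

12.590%

EAR = (1 + 11.86%/365)^365 − 1 = (1 + 0.000324932)^365 − 1.
(1 + 0.000324932)^365 ≈ 1.125898, so EAR ≈ 12.58978%.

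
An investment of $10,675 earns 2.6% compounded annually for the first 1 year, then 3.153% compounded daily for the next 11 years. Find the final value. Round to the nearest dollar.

$15,493

After 1 years at 2.6%: 10,675 × 1.026 ≈ 10,952.5500.
Then 11 years at 3.153%: 10,952.5500 × 1.4145550377 ≈ 15,492.9848.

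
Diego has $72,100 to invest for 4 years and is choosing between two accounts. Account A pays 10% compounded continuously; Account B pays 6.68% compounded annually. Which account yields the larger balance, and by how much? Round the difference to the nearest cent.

Account A, by $14,177.67

Account A growth factor: e^(0.1·4) = e^0.4 ≈ 1.49182469764; balance ≈ 107,560.5607.
Account B growth factor: (1 + 0.0668)^4 ≈ 1.2951856621; balance ≈ 93,382.8862.
Account A is larger by 14,177.6745.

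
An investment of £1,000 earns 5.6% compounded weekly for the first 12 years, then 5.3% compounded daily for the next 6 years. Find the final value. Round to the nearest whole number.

£2,690

Phase 1: 1,000·(1 + 0.056/52)^624 ≈ 1,957.4418.
Phase 2: 1,957.4418·(1 + 0.053/365)^2190 ≈ 2,690.1994.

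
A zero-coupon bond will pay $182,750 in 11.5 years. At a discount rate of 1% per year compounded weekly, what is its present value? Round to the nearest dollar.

$162,899

Periodic rate = 1%/52 = 0.000192308; 598 periods.
P = 182,750/(1 + 0.01/52)^598 ≈ 182,750/1.1218610339 ≈ 162,898.9638.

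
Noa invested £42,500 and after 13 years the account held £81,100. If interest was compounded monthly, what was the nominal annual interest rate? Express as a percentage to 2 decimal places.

4.98%

The 156-period growth factor is 81,100/42,500 = 1.90824.
r/12 = 1.90824^(1/156) − 1 ≈ 0.00415076, so r ≈ 12·0.00415076 = 4.98092%.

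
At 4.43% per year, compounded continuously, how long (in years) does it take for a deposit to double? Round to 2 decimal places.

15.65 years

e^(0.0443t) = 2, so 0.0443t = ln 2 ≈ 0.69315.
t ≈ 0.69315/0.0443 ≈ 15.6467.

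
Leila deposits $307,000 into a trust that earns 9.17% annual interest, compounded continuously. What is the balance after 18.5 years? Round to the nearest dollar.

$1,674,547

A = P·e^(rt) = 307,000·e^(0.0917·18.5) = 307,000·e^1.69645.
e^1.69645 ≈ 5.454549330417, so A ≈ 1,674,546.6444.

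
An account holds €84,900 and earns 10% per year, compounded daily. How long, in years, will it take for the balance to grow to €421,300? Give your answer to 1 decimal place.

(1 + 0.000273973)^(365t) = 421,300/84,900 = 4.9623.
365t·ln(1 + 0.000273973) = ln(4.9623); 365t = 1.6019/0.000273935 ≈ 5847.6303.
t ≈ 16.0209 years.

16.0 years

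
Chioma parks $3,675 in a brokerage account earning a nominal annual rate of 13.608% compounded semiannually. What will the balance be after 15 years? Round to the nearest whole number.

$26,478

Periodic rate = 13.608%/2 = 0.06804; periods = 2·15 = 30.
A = 3,675·(1 + 0.06804)^30 ≈ 3,675·7.2048599445 ≈ 26,477.8603.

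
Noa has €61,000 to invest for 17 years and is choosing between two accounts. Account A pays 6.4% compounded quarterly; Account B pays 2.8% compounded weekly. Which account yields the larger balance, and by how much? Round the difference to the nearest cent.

A: (1 + 0.016)^68 ≈ 2.94287720111, so 61,000 × 2.94287720111 ≈ 179,515.5093.
B: (1 + 0.028/52)^884 ≈ 1.6094168238, so 61,000 × 1.6094168238 ≈ 98,174.4263.
Difference ≈ 81,341.0830 in favor of A.

Account A, by €81,341.08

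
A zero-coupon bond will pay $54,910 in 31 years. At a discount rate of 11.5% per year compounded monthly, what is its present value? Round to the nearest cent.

Growth factor = (1 + 0.115/12)^372 ≈ 34.744666101.
P = 54,910/34.744666101 ≈ 1,580.3865.

$1,580.39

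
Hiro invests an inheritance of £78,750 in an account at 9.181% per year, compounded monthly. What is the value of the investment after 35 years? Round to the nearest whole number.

£1,934,102

Periodic rate = 9.181%/12 = 0.00765083; periods = 12·35 = 420.
A = 78,750·(1 + 0.09181/12)^420 ≈ 78,750·24.56002049721 ≈ 1,934,101.6142.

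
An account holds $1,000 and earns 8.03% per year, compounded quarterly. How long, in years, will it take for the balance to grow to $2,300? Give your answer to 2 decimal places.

10.48 years

(1 + 0.020075)^(4t) = 2,300/1,000 = 2.3.
4t·ln(1 + 0.020075) = ln(2.3); 4t = 0.83291/0.0198762 ≈ 41.9049.
t ≈ 10.4762 years.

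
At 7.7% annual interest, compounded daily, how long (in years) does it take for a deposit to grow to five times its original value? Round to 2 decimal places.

20.90 years

(1 + 0.000210959)^(365t) = 5.
365t = ln 5 / ln(1 + 0.000210959) ≈ 1.6094/0.000210937 ≈ 7629.9584.
t ≈ 20.9040.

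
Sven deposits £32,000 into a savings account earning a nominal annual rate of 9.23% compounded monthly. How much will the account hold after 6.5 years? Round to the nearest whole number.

Periodic rate = 9.23%/12 = 0.00769167; periods = 12·6.5 = 78.
A = 32,000·(1 + 0.0923/12)^78 ≈ 32,000·1.8178499486 ≈ 58,171.1984.

£58,171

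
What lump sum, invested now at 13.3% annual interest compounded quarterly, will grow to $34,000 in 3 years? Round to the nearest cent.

$22,962.22

Periodic rate = 13.3%/4 = 0.03325; 12 periods.
P = 34,000/(1 + 0.03325)^12 ≈ 34,000/1.4806928097 ≈ 22,962.2240.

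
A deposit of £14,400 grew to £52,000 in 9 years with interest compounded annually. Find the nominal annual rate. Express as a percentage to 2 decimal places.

15.33%

The 9-period growth factor is 52,000/14,400 = 3.61111.
r = 3.61111^(1/9) − 1 ≈ 0.153347, i.e. 15.33473%.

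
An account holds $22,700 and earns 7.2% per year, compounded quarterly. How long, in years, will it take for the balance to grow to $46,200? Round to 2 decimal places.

(1 + 0.018)^(4t) = 46,200/22,700 = 2.0352.
4t·ln(1 + 0.018) = ln(2.0352); 4t = 0.71061/0.0178399 ≈ 39.8329.
t ≈ 9.9582 years.

9.96 years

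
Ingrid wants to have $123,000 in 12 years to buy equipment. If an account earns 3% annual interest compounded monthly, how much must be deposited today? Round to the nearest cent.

$85,852.75

Periodic rate = 3%/12 = 0.0025; 144 periods.
P = 123,000/(1 + 0.0025)^144 ≈ 123,000/1.43268563393 ≈ 85,852.7489.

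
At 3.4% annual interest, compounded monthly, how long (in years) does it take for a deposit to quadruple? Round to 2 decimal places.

(1 + 0.00283333)^(12t) = 4.
12t = ln 4 / ln(1 + 0.00283333) ≈ 1.3863/0.00282933 ≈ 489.9732.
t ≈ 40.8311.

40.83 years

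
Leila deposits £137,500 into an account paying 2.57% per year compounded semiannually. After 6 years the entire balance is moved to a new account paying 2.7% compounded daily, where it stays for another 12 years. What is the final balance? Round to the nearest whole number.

£221,590

After 6 years at 2.57%: 137,500 × 1.16557866439 ≈ 160,267.0664.
Then 12 years at 2.7%: 160,267.0664 × 1.382630739 ≈ 221,590.1724.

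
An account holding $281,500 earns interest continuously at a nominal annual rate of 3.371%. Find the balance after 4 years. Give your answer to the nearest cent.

$322,135.56

A = P·e^(rt) = 281,500·e^(0.03371·4) = 281,500·e^0.13484.
e^0.13484 ≈ 1.14435367312, so A ≈ 322,135.5590.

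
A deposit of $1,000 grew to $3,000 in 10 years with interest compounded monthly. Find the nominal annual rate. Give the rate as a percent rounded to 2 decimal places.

11.04%

The 120-period growth factor is 3,000/1,000 = 3.
r/12 = 3^(1/120) − 1 ≈ 0.00919714, so r ≈ 12·0.00919714 = 11.03657%.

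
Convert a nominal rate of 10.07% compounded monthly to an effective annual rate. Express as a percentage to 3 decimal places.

EAR = (1 + 10.07%/12)^12 − 1 = (1 + 0.00839167)^12 − 1.
(1 + 0.00839167)^12 ≈ 1.10548, so EAR ≈ 10.54802%.

10.548%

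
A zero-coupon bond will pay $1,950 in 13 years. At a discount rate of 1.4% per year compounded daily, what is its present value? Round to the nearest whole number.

$1,626

Growth factor = (1 + 0.014/365)^4745 ≈ 1.199610007.
P = 1,950/1.199610007 ≈ 1,625.5283.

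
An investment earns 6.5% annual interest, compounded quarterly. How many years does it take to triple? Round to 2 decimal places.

17.04 years

(1 + 0.01625)^(4t) = 3.
4t = ln 3 / ln(1 + 0.01625) ≈ 1.0986/0.0161194 ≈ 68.1547.
t ≈ 17.0387.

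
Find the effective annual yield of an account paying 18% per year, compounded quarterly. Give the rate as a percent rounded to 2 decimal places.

19.25%

One year is 4 periods at 0.045 each: (1 + 0.045)^4 ≈ 1.192519.
EAR = 1.192519 − 1 ≈ 19.25186%.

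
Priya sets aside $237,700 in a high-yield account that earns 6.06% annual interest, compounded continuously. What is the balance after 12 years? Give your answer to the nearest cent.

$491,867.50

A = P·e^(rt) = 237,700·e^(0.0606·12) = 237,700·e^0.7272.
e^0.7272 ≈ 2.0692785087, so A ≈ 491,867.5015.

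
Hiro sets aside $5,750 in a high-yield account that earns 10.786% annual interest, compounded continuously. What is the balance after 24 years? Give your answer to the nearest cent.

$76,542.02

A = P·e^(rt) = 5,750·e^(0.10786·24) = 5,750·e^2.58864.
e^2.58864 ≈ 13.311655436, so A ≈ 76,542.0188.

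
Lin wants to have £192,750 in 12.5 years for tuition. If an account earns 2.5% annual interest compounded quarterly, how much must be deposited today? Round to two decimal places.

£141,156.12

Periodic rate = 2.5%/4 = 0.00625; 50 periods.
P = 192,750/(1 + 0.00625)^50 ≈ 192,750/1.36550932039 ≈ 141,156.1218.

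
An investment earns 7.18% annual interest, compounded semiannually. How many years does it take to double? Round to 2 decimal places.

(1 + 0.0359)^(2t) = 2.
2t = ln 2 / ln(1 + 0.0359) ≈ 0.69315/0.0352706 ≈ 19.6523.
t ≈ 9.8261.

9.83 years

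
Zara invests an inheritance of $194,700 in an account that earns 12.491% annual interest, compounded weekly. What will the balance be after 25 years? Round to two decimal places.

$4,404,866.82

Growth factor = (1 + 0.12491/52)^1300 ≈ 22.62386658285.
A ≈ 194,700 × 22.62386658285 ≈ 4,404,866.8237.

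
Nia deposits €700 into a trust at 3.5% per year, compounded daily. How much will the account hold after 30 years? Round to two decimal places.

Growth factor = (1 + 0.035/365)^10950 ≈ 2.85750727.
A ≈ 700 × 2.85750727 ≈ 2,000.2551.

€2,000.26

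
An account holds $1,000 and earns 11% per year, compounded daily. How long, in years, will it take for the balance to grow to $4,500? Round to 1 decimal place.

We need (1 + 0.00030137)^(365t) = 4.5, so 365t = ln 4.5 / ln 1.000301 ≈ 4991.5543.
t ≈ 4991.5543/365 = 13.6755 years.

13.7 years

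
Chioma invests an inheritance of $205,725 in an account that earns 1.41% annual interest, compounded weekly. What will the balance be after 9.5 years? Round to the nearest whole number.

$235,208

Growth factor = (1 + 0.0141/52)^494 ≈ 1.14331489179.
A ≈ 205,725 × 1.14331489179 ≈ 235,208.4561.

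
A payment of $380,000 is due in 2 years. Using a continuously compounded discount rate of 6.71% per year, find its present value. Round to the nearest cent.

P = A·e^(−rt) = 380,000·e^(−0.1342).
e^(−0.1342) ≈ 0.874415164081, so P ≈ 332,277.7624.

$332,277.76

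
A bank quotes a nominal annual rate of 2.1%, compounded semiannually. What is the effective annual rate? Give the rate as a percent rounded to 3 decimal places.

One year is 2 periods at 0.0105 each: (1 + 0.0105)^2 ≈ 1.02111.
EAR = 1.02111 − 1 ≈ 2.11102%.

2.111%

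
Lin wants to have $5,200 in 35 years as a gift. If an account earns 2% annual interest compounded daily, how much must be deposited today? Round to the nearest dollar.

$2,582

Periodic rate = 2%/365 = 0.0000547945; 12775 periods.
P = 5,200/(1 + 0.02/365)^12775 ≈ 5,200/2.013714089 ≈ 2,582.2931.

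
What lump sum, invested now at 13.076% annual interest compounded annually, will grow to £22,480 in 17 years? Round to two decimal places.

£2,782.91

Growth factor = (1 + 0.13076)^17 ≈ 8.0778806426.
P = 22,480/8.0778806426 ≈ 2,782.9082.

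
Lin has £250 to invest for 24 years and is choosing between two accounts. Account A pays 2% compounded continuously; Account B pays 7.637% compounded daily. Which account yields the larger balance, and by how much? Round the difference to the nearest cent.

Account A growth factor: e^(0.02·24) = e^0.48 ≈ 1.6160744; balance ≈ 404.0186.
Account B growth factor: (1 + 0.07637/365)^8760 ≈ 6.250667621; balance ≈ 1,562.6669.
Account B is larger by 1,158.6483.

Account B, by £1,158.65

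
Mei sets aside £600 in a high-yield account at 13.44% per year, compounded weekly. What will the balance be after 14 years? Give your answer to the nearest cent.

£3,928.85

Growth factor = (1 + 0.1344/52)^728 ≈ 6.548084575.
A ≈ 600 × 6.548084575 ≈ 3,928.8507.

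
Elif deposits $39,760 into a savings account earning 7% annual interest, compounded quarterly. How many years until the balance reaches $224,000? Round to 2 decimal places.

(1 + 0.0175)^(4t) = 224,000/39,760 = 5.6338.
4t·ln(1 + 0.0175) = ln(5.6338); 4t = 1.7288/0.0173486 ≈ 99.6496.
t ≈ 24.9124 years.

24.91 years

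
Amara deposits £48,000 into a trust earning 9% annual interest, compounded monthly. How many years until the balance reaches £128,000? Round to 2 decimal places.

We need (1 + 0.0075)^(12t) = 2.6667, so 12t = ln 2.6667 / ln 1.0075 ≈ 131.2670.
t ≈ 131.2670/12 = 10.9389 years.

10.94 years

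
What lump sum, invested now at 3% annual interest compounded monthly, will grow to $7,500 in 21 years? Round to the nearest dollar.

$3,998

Periodic rate = 3%/12 = 0.0025; 252 periods.
P = 7,500/(1 + 0.0025)^252 ≈ 7,500/1.876135001 ≈ 3,997.5801.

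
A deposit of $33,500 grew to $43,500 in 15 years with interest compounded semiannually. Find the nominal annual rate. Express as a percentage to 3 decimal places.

(1 + r/2)^30 = 43,500/33,500 = 1.29851.
1 + r/2 = 1.29851^(1/30) ≈ 1.008745, so r/2 ≈ 0.0087452.
r ≈ 2·0.0087452 = 1.74904%.

1.749%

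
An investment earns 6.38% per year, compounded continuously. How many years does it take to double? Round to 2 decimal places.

e^(0.0638t) = 2, so 0.0638t = ln 2 ≈ 0.69315.
t ≈ 0.69315/0.0638 ≈ 10.8644.

10.86 years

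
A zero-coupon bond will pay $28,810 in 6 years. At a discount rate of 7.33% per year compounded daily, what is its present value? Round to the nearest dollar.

$18,559

Growth factor = (1 + 0.0733/365)^2190 ≈ 1.5523281638.
P = 28,810/1.5523281638 ≈ 18,559.2201.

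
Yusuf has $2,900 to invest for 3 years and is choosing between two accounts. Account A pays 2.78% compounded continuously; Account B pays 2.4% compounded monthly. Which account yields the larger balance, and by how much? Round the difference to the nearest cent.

A: e^(0.0278·3) = e^0.0834 ≈ 1.086976512, so 2,900 × 1.086976512 ≈ 3,152.2319.
B: (1 + 0.002)^36 ≈ 1.074578075, so 2,900 × 1.074578075 ≈ 3,116.2764.
Difference ≈ 35.9555 in favor of A.

Account A, by $35.96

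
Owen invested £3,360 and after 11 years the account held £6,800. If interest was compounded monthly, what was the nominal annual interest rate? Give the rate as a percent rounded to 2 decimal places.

The 132-period growth factor is 6,800/3,360 = 2.02381.
r/12 = 2.02381^(1/132) − 1 ≈ 0.00535506, so r ≈ 12·0.00535506 = 6.42607%.

6.43%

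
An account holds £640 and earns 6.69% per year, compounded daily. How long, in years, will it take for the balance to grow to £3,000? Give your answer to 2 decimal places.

(1 + 0.000183288)^(365t) = 3,000/640 = 4.6875.
365t·ln(1 + 0.000183288) = ln(4.6875); 365t = 1.5449/0.000183271 ≈ 8429.5957.
t ≈ 23.0948 years.

23.09 years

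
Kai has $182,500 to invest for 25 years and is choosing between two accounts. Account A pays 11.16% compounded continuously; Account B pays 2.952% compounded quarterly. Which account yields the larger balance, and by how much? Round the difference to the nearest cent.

Account A growth factor: e^(0.1116·25) = e^2.79 ≈ 16.28101980179; balance ≈ 2,971,286.1138.
Account B growth factor: (1 + 0.00738)^100 ≈ 2.08608708802; balance ≈ 380,710.8936.
Account A is larger by 2,590,575.2203.

Account A, by $2,590,575.22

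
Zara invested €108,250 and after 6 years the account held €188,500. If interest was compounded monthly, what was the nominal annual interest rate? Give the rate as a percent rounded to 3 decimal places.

9.280%

(1 + r/12)^72 = 188,500/108,250 = 1.74134.
1 + r/12 = 1.74134^(1/72) ≈ 1.007733, so r/12 ≈ 0.00773329.
r ≈ 12·0.00773329 = 9.27994%.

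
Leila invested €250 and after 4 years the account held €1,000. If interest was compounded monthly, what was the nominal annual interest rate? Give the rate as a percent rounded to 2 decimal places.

35.16%

(1 + r/12)^48 = 1,000/250 = 4.
1 + r/12 = 4^(1/48) ≈ 1.029302, so r/12 ≈ 0.0293022.
r ≈ 12·0.0293022 = 35.16268%.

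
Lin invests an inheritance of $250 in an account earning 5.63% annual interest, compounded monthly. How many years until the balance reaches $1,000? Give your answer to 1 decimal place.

24.7 years

(1 + 0.00469167)^(12t) = 1,000/250 = 4.
12t·ln(1 + 0.00469167) = ln(4); 12t = 1.3863/0.0046807 ≈ 296.1728.
t ≈ 24.6811 years.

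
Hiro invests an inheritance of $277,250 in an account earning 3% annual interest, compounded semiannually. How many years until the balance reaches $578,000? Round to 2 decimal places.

(1 + 0.015)^(2t) = 578,000/277,250 = 2.0848.
2t·ln(1 + 0.015) = ln(2.0848); 2t = 0.73465/0.0148886 ≈ 49.3434.
t ≈ 24.6717 years.

24.67 years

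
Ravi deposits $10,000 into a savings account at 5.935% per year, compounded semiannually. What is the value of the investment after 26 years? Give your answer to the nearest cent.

Growth factor = (1 + 0.029675)^52 ≈ 4.575186031.
A ≈ 10,000 × 4.575186031 ≈ 45,751.8603.

$45,751.86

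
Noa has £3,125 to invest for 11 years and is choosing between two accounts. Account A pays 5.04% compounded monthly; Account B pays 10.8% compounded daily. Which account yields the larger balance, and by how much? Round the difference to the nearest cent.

Account B, by £4,815.82

Account A growth factor: (1 + 0.0042)^132 ≈ 1.738876143; balance ≈ 5,433.9879.
Account B growth factor: (1 + 0.108/365)^4015 ≈ 3.2799371996; balance ≈ 10,249.8037.
Account B is larger by 4,815.8158.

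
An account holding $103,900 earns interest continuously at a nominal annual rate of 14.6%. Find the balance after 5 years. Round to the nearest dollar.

$215,601

A = P·e^(rt) = 103,900·e^(0.146·5) = 103,900·e^0.73.
e^0.73 ≈ 2.07508060767, so A ≈ 215,600.8751.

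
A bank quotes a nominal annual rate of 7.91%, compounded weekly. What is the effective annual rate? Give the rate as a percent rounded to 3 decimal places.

One year is 52 periods at 0.00152115 each: (1 + 0.00152115)^52 ≈ 1.082248.
EAR = 1.082248 − 1 ≈ 8.22475%.

8.225%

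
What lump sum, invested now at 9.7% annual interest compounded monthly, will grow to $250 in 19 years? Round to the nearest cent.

$39.88

Growth factor = (1 + 0.097/12)^228 ≈ 6.26883861.
P = 250/6.26883861 ≈ 39.8798.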